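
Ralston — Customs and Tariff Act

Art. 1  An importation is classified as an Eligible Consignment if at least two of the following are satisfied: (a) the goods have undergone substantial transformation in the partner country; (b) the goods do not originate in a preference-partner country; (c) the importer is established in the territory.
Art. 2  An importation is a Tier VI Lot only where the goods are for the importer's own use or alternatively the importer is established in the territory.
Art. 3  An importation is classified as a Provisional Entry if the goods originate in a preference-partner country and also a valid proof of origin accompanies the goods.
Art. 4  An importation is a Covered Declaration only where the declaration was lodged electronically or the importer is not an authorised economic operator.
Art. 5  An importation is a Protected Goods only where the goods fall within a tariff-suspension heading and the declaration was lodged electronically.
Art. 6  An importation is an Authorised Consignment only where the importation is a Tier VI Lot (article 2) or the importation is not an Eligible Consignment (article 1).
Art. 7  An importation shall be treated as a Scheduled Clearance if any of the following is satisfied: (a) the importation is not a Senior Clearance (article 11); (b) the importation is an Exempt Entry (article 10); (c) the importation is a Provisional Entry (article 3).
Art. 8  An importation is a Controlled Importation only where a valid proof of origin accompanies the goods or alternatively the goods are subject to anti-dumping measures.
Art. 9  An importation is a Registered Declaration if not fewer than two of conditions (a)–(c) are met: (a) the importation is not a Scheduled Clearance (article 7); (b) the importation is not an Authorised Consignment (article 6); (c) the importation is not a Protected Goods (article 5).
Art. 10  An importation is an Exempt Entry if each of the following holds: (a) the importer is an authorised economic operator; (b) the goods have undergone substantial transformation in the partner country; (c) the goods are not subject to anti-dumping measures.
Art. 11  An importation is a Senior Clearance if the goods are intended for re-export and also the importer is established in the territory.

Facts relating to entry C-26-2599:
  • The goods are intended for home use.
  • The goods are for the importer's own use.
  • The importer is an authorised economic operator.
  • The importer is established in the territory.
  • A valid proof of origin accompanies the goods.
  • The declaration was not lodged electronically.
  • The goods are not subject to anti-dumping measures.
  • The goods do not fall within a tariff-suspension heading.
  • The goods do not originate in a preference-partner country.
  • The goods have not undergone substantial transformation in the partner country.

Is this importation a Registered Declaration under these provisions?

article 11 — Senior Clearance: [the goods are intended for re-export? no] AND [the importer is established in the territory? yes] → not satisfied.
article 10 — Exempt Entry: [the importer is an authorised economic operator? yes] AND [the goods have undergone substantial transformation in the partner country? no] AND [the goods are not subject to anti-dumping measures? yes] → not satisfied.
article 3 — Provisional Entry: [the goods originate in a preference-partner country? no] AND [a valid proof of origin accompanies the goods? yes] → not satisfied.
article 7 — Scheduled Clearance: [not a Senior Clearance (article 11)? yes] OR [Exempt Entry (article 10)? no] OR [Provisional Entry (article 3)? no] → satisfied.
article 2 — Tier VI Lot: [the goods are for the importer's own use? yes] OR [the importer is established in the territory? yes] → satisfied.
article 1 — Eligible Consignment: the goods have undergone substantial transformation in the partner country? no; the goods do not originate in a preference-partner country? yes; the importer is established in the territory? yes — 2 of 3 hold (need ≥2) → satisfied.
article 6 — Authorised Consignment: [Tier VI Lot (article 2)? yes] OR [not an Eligible Consignment (article 1)? no] → satisfied.
article 5 — Protected Goods: [the goods fall within a tariff-suspension heading? no] AND [the declaration was lodged electronically? no] → not satisfied.
article 9 — Registered Declaration: not a Scheduled Clearance (article 7)? no; not an Authorised Consignment (article 6)? no; not a Protected Goods (article 5)? yes — 1 of 3 hold (need ≥2) → not satisfied.

No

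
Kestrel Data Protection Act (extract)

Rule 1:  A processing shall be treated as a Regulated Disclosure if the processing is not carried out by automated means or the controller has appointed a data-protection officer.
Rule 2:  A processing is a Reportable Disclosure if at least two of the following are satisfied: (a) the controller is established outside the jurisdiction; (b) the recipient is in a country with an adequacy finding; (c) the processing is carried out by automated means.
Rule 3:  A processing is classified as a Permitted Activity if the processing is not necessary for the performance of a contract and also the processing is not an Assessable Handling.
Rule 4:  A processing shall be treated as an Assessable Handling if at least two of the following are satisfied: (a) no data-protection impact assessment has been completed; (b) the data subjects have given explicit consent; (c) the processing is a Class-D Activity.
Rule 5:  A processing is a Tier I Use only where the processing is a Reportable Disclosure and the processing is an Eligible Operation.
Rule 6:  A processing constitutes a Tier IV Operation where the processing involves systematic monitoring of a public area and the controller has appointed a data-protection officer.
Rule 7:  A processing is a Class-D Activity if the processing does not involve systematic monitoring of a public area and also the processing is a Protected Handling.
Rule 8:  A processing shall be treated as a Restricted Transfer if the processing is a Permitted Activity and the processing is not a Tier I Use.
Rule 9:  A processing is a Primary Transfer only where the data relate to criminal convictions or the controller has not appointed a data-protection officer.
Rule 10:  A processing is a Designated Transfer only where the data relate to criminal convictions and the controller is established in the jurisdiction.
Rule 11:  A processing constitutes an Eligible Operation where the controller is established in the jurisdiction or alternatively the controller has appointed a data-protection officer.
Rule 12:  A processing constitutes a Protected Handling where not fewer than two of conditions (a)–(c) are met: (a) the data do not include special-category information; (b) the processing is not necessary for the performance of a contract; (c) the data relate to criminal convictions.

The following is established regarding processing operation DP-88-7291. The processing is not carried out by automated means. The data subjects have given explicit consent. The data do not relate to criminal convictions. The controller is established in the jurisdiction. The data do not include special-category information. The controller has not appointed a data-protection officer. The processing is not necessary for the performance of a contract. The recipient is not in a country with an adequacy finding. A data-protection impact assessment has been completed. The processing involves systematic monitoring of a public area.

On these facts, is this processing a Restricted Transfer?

Yes

rule 12 — Protected Handling: the data do not include special-category information? yes; the processing is not necessary for the performance of a contract? yes; the data relate to criminal convictions? no — 2 of 3 hold (need ≥2) → satisfied.
rule 7 — Class-D Activity: [the processing does not involve systematic monitoring of a public area? no] AND [Protected Handling (rule 12)? yes] → not satisfied.
rule 4 — Assessable Handling: no data-protection impact assessment has been completed? no; the data subjects have given explicit consent? yes; Class-D Activity (rule 7)? no — 1 of 3 hold (need ≥2) → not satisfied.
rule 3 — Permitted Activity: [the processing is not necessary for the performance of a contract? yes] AND [not an Assessable Handling (rule 4)? yes] → satisfied.
rule 2 — Reportable Disclosure: the controller is established outside the jurisdiction? no; the recipient is in a country with an adequacy finding? no; the processing is carried out by automated means? no — 0 of 3 hold (need ≥2) → not satisfied.
rule 11 — Eligible Operation: [the controller is established in the jurisdiction? yes] OR [the controller has appointed a data-protection officer? no] → satisfied.
rule 5 — Tier I Use: [Reportable Disclosure (rule 2)? no] AND [Eligible Operation (rule 11)? yes] → not satisfied.
rule 8 — Restricted Transfer: [Permitted Activity (rule 3)? yes] AND [not a Tier I Use (rule 5)? yes] → satisfied.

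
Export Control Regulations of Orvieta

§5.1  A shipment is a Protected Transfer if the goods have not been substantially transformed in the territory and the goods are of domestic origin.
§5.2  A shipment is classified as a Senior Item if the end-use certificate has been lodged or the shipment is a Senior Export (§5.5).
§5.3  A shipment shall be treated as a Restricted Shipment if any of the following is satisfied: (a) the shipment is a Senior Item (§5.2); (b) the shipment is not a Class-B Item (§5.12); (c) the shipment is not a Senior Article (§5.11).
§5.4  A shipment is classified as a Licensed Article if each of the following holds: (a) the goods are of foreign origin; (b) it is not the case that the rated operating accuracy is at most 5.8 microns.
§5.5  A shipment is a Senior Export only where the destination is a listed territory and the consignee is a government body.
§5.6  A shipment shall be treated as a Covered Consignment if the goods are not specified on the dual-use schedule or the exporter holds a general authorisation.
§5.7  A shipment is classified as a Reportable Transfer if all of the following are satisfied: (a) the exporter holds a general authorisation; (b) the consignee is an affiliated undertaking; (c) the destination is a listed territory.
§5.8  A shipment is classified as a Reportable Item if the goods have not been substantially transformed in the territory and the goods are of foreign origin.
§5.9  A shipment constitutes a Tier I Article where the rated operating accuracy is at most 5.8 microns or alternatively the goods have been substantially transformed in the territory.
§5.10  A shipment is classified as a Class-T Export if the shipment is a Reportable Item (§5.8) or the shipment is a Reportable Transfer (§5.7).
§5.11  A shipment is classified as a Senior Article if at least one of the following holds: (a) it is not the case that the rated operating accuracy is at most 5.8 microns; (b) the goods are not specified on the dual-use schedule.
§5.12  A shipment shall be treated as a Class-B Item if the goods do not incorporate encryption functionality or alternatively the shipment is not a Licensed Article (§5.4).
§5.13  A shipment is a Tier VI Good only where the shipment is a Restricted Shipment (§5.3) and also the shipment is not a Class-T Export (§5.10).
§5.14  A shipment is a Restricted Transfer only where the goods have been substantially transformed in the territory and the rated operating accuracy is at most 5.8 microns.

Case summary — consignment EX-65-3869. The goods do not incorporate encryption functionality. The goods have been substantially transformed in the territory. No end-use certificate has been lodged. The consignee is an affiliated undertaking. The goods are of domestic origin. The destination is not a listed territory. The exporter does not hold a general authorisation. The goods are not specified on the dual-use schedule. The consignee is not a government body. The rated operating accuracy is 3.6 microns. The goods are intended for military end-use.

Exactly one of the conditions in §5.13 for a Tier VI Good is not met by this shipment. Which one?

Restricted Shipment

§5.5 — Senior Export: [the destination is a listed territory? no] AND [the consignee is a government body? no] → not satisfied.
§5.2 — Senior Item: [the end-use certificate has been lodged? no] OR [Senior Export (§5.5)? no] → not satisfied.
§5.4 — Licensed Article: [the goods are of foreign origin? no] AND [rated operating accuracy: 3.6 microns ≤ 5.8 microns? yes, so negated condition no] → not satisfied.
§5.12 — Class-B Item: [the goods do not incorporate encryption functionality? yes] OR [not a Licensed Article (§5.4)? yes] → satisfied.
§5.11 — Senior Article: [rated operating accuracy: 3.6 microns ≤ 5.8 microns? yes, so negated condition no] OR [the goods are not specified on the dual-use schedule? yes] → satisfied.
§5.3 — Restricted Shipment: [Senior Item (§5.2)? no] OR [not a Class-B Item (§5.12)? no] OR [not a Senior Article (§5.11)? no] → not satisfied.
§5.8 — Reportable Item: [the goods have not been substantially transformed in the territory? no] AND [the goods are of foreign origin? no] → not satisfied.
§5.7 — Reportable Transfer: [the exporter holds a general authorisation? no] AND [the consignee is an affiliated undertaking? yes] AND [the destination is a listed territory? no] → not satisfied.
§5.10 — Class-T Export: [Reportable Item (§5.8)? no] OR [Reportable Transfer (§5.7)? no] → not satisfied.
§5.13 — Tier VI Good: [Restricted Shipment (§5.3)? no] AND [not a Class-T Export (§5.10)? yes] → not satisfied.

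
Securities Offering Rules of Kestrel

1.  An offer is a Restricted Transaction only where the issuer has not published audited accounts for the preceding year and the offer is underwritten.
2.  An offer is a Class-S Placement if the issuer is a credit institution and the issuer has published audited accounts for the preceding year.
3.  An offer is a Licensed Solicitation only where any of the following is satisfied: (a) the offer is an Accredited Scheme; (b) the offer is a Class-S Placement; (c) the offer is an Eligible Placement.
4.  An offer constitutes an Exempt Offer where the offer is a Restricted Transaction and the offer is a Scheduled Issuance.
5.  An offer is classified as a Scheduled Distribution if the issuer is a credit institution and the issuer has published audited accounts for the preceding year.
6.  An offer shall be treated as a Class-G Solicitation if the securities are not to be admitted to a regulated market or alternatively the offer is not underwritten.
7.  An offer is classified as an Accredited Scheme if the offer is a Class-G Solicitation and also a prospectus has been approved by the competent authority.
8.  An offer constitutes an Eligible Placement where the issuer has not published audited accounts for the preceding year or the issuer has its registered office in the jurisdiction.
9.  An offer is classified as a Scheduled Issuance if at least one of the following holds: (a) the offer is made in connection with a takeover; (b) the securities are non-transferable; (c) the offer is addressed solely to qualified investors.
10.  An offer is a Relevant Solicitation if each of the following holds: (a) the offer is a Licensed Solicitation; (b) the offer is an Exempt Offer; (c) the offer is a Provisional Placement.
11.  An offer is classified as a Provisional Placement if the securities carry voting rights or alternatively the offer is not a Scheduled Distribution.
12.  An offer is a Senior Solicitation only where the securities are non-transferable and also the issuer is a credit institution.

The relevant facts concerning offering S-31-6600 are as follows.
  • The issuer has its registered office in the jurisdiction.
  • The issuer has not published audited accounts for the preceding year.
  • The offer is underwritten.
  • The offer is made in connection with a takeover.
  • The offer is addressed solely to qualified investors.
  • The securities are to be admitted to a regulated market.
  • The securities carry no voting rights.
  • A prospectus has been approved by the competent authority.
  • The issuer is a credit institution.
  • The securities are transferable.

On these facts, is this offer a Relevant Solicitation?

paragraph 6 — Class-G Solicitation: [the securities are not to be admitted to a regulated market? no] OR [the offer is not underwritten? no] → not satisfied.
paragraph 7 — Accredited Scheme: [Class-G Solicitation (paragraph 6)? no] AND [a prospectus has been approved by the competent authority? yes] → not satisfied.
paragraph 2 — Class-S Placement: [the issuer is a credit institution? yes] AND [the issuer has published audited accounts for the preceding year? no] → not satisfied.
paragraph 8 — Eligible Placement: [the issuer has not published audited accounts for the preceding year? yes] OR [the issuer has its registered office in the jurisdiction? yes] → satisfied.
paragraph 3 — Licensed Solicitation: [Accredited Scheme (paragraph 7)? no] OR [Class-S Placement (paragraph 2)? no] OR [Eligible Placement (paragraph 8)? yes] → satisfied.
paragraph 1 — Restricted Transaction: [the issuer has not published audited accounts for the preceding year? yes] AND [the offer is underwritten? yes] → satisfied.
paragraph 9 — Scheduled Issuance: [the offer is made in connection with a takeover? yes] OR [the securities are non-transferable? no] OR [the offer is addressed solely to qualified investors? yes] → satisfied.
paragraph 4 — Exempt Offer: [Restricted Transaction (paragraph 1)? yes] AND [Scheduled Issuance (paragraph 9)? yes] → satisfied.
paragraph 5 — Scheduled Distribution: [the issuer is a credit institution? yes] AND [the issuer has published audited accounts for the preceding year? no] → not satisfied.
paragraph 11 — Provisional Placement: [the securities carry voting rights? no] OR [not a Scheduled Distribution (paragraph 5)? yes] → satisfied.
paragraph 10 — Relevant Solicitation: [Licensed Solicitation (paragraph 3)? yes] AND [Exempt Offer (paragraph 4)? yes] AND [Provisional Placement (paragraph 11)? yes] → satisfied.

Yes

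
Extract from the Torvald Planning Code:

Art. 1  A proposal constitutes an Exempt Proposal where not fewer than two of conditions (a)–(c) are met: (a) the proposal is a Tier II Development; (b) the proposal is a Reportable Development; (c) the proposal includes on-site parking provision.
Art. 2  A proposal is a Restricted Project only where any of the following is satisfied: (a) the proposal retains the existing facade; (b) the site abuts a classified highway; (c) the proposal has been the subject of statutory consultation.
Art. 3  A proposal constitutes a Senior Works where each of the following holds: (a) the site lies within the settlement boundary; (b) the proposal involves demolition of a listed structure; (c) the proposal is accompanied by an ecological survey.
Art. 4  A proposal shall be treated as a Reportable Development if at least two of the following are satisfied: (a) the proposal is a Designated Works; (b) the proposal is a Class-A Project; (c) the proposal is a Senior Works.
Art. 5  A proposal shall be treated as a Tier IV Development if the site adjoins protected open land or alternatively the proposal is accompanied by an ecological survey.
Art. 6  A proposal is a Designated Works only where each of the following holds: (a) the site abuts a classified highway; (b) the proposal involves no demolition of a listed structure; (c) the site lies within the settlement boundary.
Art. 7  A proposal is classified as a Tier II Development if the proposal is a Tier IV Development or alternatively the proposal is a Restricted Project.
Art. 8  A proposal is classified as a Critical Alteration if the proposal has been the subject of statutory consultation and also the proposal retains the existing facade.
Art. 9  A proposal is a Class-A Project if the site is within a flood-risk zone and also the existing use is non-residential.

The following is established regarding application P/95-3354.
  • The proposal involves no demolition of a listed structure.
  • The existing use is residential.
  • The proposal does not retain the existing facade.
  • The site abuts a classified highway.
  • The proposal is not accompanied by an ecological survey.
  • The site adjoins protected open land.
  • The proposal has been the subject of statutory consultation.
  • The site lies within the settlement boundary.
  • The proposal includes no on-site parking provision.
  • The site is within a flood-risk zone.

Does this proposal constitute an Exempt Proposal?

No

article 5 — Tier IV Development: [the site adjoins protected open land? yes] OR [the proposal is accompanied by an ecological survey? no] → satisfied.
article 2 — Restricted Project: [the proposal retains the existing facade? no] OR [the site abuts a classified highway? yes] OR [the proposal has been the subject of statutory consultation? yes] → satisfied.
article 7 — Tier II Development: [Tier IV Development (article 5)? yes] OR [Restricted Project (article 2)? yes] → satisfied.
article 6 — Designated Works: [the site abuts a classified highway? yes] AND [the proposal involves no demolition of a listed structure? yes] AND [the site lies within the settlement boundary? yes] → satisfied.
article 9 — Class-A Project: [the site is within a flood-risk zone? yes] AND [the existing use is non-residential? no] → not satisfied.
article 3 — Senior Works: [the site lies within the settlement boundary? yes] AND [the proposal involves demolition of a listed structure? no] AND [the proposal is accompanied by an ecological survey? no] → not satisfied.
article 4 — Reportable Development: Designated Works (article 6)? yes; Class-A Project (article 9)? no; Senior Works (article 3)? no — 1 of 3 hold (need ≥2) → not satisfied.
article 1 — Exempt Proposal: Tier II Development (article 7)? yes; Reportable Development (article 4)? no; the proposal includes on-site parking provision? no — 1 of 3 hold (need ≥2) → not satisfied.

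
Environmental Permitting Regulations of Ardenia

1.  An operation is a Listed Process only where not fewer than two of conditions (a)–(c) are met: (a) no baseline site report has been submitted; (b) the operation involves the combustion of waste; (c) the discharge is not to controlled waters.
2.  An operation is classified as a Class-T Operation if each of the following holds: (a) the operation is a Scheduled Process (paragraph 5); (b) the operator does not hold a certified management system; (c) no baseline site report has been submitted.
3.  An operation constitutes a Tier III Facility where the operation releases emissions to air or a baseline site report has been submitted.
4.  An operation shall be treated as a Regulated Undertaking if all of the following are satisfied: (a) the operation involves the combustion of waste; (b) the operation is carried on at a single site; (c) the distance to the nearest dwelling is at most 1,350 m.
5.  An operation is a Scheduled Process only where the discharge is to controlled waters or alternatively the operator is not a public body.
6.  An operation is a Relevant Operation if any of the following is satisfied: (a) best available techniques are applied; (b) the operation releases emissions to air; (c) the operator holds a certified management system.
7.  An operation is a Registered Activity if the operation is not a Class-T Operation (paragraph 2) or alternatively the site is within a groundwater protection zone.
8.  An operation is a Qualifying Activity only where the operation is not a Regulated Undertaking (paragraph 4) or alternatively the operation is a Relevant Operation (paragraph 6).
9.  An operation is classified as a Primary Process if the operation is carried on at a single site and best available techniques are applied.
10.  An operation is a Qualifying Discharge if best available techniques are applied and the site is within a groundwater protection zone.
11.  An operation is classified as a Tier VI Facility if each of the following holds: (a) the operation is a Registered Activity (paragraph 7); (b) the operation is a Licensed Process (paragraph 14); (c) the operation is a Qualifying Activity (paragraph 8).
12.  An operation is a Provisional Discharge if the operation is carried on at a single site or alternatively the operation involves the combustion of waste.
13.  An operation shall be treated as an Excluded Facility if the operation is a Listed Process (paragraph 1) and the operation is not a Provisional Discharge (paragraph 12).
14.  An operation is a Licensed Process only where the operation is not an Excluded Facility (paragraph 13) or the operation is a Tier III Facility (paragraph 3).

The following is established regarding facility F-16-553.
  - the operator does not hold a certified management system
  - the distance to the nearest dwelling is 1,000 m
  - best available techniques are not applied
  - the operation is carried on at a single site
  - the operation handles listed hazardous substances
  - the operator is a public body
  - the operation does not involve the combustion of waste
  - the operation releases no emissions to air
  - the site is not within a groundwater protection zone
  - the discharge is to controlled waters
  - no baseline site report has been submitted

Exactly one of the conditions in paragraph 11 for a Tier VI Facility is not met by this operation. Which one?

paragraph 5 — Scheduled Process: [the discharge is to controlled waters? yes] OR [the operator is not a public body? no] → satisfied.
paragraph 2 — Class-T Operation: [Scheduled Process (paragraph 5)? yes] AND [the operator does not hold a certified management system? yes] AND [no baseline site report has been submitted? yes] → satisfied.
paragraph 7 — Registered Activity: [not a Class-T Operation (paragraph 2)? no] OR [the site is within a groundwater protection zone? no] → not satisfied.
paragraph 1 — Listed Process: no baseline site report has been submitted? yes; the operation involves the combustion of waste? no; the discharge is not to controlled waters? no — 1 of 3 hold (need ≥2) → not satisfied.
paragraph 12 — Provisional Discharge: [the operation is carried on at a single site? yes] OR [the operation involves the combustion of waste? no] → satisfied.
paragraph 13 — Excluded Facility: [Listed Process (paragraph 1)? no] AND [not a Provisional Discharge (paragraph 12)? no] → not satisfied.
paragraph 3 — Tier III Facility: [the operation releases emissions to air? no] OR [a baseline site report has been submitted? no] → not satisfied.
paragraph 14 — Licensed Process: [not an Excluded Facility (paragraph 13)? yes] OR [Tier III Facility (paragraph 3)? no] → satisfied.
paragraph 4 — Regulated Undertaking: [the operation involves the combustion of waste? no] AND [the operation is carried on at a single site? yes] AND [distance to the nearest dwelling: 1,000 m ≤ 1,350 m? yes] → not satisfied.
paragraph 6 — Relevant Operation: [best available techniques are applied? no] OR [the operation releases emissions to air? no] OR [the operator holds a certified management system? no] → not satisfied.
paragraph 8 — Qualifying Activity: [not a Regulated Undertaking (paragraph 4)? yes] OR [Relevant Operation (paragraph 6)? no] → satisfied.
paragraph 11 — Tier VI Facility: [Registered Activity (paragraph 7)? no] AND [Licensed Process (paragraph 14)? yes] AND [Qualifying Activity (paragraph 8)? yes] → not satisfied.

Registered Activity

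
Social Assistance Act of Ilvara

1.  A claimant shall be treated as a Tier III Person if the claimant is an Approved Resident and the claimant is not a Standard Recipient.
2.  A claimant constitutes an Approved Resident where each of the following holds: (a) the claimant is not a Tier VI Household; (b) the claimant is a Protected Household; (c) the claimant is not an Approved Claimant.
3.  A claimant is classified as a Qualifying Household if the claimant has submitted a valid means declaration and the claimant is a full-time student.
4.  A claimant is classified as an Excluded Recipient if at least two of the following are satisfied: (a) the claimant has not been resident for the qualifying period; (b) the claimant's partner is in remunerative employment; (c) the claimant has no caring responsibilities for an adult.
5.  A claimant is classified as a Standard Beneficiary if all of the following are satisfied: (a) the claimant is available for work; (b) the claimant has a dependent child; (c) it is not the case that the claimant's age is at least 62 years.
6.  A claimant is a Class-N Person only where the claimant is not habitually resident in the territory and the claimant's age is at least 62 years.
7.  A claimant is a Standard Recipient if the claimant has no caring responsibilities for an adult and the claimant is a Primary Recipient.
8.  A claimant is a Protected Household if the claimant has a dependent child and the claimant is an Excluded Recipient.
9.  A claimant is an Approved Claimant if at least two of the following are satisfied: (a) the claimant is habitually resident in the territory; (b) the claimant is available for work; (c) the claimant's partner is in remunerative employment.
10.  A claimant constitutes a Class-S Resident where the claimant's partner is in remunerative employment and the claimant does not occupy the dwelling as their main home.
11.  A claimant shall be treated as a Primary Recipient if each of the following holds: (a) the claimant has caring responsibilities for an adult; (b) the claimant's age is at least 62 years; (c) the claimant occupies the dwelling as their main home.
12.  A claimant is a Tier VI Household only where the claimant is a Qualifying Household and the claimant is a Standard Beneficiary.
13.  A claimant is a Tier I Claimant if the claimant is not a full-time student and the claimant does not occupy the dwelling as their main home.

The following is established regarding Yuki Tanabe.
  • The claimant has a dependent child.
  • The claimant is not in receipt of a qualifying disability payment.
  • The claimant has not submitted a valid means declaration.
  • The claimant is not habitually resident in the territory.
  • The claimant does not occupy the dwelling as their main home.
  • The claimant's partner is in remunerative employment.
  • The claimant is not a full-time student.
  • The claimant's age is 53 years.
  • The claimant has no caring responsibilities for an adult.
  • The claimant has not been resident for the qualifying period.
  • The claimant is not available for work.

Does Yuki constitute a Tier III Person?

Yes

Under paragraph 3: the claimant has submitted a valid means declaration? no; and the claimant is a full-time student? no. So the claimant is not a Qualifying Household.
Under paragraph 5: the claimant is available for work? no; and the claimant has a dependent child? yes; and claimant's age: 53 years ≥ 62 years? no, so negated condition yes. So the claimant is not a Standard Beneficiary.
Under paragraph 12: Qualifying Household (paragraph 3)? no; and Standard Beneficiary (paragraph 5)? no. So the claimant is not a Tier VI Household.
Under paragraph 4: the claimant has not been resident for the qualifying period? yes; the claimant's partner is in remunerative employment? yes; the claimant has no caring responsibilities for an adult? yes — 3 of 3 hold (need ≥2) → satisfied.
Under paragraph 8: the claimant has a dependent child? yes; and Excluded Recipient (paragraph 4)? yes. So the claimant is a Protected Household.
Under paragraph 9: the claimant is habitually resident in the territory? no; the claimant is available for work? no; the claimant's partner is in remunerative employment? yes — 1 of 3 hold (need ≥2) → not satisfied.
Under paragraph 2: not a Tier VI Household (paragraph 12)? yes; and Protected Household (paragraph 8)? yes; and not an Approved Claimant (paragraph 9)? yes. So the claimant is an Approved Resident.
Under paragraph 11: the claimant has caring responsibilities for an adult? no; and claimant's age: 53 years ≥ 62 years? no; and the claimant occupies the dwelling as their main home? no. So the claimant is not a Primary Recipient.
Under paragraph 7: the claimant has no caring responsibilities for an adult? yes; and Primary Recipient (paragraph 11)? no. So the claimant is not a Standard Recipient.
Under paragraph 1: Approved Resident (paragraph 2)? yes; and not a Standard Recipient (paragraph 7)? yes. So the claimant is a Tier III Person.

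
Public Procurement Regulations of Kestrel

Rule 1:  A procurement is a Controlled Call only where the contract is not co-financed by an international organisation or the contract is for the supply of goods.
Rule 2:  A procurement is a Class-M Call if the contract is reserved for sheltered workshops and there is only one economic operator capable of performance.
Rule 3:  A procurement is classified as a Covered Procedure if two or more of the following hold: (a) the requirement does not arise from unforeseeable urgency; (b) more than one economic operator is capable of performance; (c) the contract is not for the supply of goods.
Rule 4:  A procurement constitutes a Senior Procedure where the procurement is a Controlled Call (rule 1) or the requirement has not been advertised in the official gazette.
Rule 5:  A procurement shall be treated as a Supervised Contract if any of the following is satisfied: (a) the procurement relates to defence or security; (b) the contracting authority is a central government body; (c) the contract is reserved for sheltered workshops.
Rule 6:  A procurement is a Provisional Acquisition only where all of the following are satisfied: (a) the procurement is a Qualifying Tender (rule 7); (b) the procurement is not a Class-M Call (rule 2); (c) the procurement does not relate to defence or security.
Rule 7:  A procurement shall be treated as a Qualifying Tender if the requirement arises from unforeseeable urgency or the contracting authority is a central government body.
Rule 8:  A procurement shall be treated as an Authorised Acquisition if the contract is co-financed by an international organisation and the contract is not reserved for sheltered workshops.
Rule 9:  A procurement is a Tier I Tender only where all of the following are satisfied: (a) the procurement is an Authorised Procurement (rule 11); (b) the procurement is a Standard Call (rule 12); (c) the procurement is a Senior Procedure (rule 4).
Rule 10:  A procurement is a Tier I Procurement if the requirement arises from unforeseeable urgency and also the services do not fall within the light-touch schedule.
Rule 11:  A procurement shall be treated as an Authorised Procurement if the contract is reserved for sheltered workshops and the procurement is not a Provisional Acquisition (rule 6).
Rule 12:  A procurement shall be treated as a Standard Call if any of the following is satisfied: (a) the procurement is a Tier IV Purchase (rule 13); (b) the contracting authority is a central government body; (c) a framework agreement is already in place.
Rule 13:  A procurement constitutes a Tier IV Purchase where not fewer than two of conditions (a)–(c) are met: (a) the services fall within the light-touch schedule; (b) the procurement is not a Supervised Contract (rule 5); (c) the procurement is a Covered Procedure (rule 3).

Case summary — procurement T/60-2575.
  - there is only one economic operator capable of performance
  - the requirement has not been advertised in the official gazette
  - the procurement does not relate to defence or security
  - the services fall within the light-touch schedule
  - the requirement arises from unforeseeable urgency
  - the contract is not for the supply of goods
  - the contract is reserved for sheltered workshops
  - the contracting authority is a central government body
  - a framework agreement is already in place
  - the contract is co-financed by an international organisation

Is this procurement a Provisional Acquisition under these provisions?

No

rule 7 — Qualifying Tender: [the requirement arises from unforeseeable urgency? yes] OR [the contracting authority is a central government body? yes] → satisfied.
rule 2 — Class-M Call: [the contract is reserved for sheltered workshops? yes] AND [there is only one economic operator capable of performance? yes] → satisfied.
rule 6 — Provisional Acquisition: [Qualifying Tender (rule 7)? yes] AND [not a Class-M Call (rule 2)? no] AND [the procurement does not relate to defence or security? yes] → not satisfied.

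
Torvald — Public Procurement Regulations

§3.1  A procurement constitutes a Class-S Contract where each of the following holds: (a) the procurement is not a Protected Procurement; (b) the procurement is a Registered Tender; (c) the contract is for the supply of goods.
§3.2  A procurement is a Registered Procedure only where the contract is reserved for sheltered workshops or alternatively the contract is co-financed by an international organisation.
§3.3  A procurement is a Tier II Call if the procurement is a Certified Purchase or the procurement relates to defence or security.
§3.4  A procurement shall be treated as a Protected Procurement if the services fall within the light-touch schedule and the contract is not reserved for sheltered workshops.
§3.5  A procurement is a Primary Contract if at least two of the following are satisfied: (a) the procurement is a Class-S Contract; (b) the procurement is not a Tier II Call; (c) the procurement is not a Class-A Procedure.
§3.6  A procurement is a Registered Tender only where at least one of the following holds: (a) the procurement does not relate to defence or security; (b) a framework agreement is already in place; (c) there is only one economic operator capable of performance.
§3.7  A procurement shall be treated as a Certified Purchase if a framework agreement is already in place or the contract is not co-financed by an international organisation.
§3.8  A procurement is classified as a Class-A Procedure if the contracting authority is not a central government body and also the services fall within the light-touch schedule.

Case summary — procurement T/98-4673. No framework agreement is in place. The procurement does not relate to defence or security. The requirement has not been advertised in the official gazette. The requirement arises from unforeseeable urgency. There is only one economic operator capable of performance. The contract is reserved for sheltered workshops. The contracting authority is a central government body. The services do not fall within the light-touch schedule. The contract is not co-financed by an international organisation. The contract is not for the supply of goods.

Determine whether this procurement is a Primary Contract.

No

§3.4 — Protected Procurement: [the services fall within the light-touch schedule? no] AND [the contract is not reserved for sheltered workshops? no] → not satisfied.
§3.6 — Registered Tender: [the procurement does not relate to defence or security? yes] OR [a framework agreement is already in place? no] OR [there is only one economic operator capable of performance? yes] → satisfied.
§3.1 — Class-S Contract: [not a Protected Procurement (§3.4)? yes] AND [Registered Tender (§3.6)? yes] AND [the contract is for the supply of goods? no] → not satisfied.
§3.7 — Certified Purchase: [a framework agreement is already in place? no] OR [the contract is not co-financed by an international organisation? yes] → satisfied.
§3.3 — Tier II Call: [Certified Purchase (§3.7)? yes] OR [the procurement relates to defence or security? no] → satisfied.
§3.8 — Class-A Procedure: [the contracting authority is not a central government body? no] AND [the services fall within the light-touch schedule? no] → not satisfied.
§3.5 — Primary Contract: Class-S Contract (§3.1)? no; not a Tier II Call (§3.3)? no; not a Class-A Procedure (§3.8)? yes — 1 of 3 hold (need ≥2) → not satisfied.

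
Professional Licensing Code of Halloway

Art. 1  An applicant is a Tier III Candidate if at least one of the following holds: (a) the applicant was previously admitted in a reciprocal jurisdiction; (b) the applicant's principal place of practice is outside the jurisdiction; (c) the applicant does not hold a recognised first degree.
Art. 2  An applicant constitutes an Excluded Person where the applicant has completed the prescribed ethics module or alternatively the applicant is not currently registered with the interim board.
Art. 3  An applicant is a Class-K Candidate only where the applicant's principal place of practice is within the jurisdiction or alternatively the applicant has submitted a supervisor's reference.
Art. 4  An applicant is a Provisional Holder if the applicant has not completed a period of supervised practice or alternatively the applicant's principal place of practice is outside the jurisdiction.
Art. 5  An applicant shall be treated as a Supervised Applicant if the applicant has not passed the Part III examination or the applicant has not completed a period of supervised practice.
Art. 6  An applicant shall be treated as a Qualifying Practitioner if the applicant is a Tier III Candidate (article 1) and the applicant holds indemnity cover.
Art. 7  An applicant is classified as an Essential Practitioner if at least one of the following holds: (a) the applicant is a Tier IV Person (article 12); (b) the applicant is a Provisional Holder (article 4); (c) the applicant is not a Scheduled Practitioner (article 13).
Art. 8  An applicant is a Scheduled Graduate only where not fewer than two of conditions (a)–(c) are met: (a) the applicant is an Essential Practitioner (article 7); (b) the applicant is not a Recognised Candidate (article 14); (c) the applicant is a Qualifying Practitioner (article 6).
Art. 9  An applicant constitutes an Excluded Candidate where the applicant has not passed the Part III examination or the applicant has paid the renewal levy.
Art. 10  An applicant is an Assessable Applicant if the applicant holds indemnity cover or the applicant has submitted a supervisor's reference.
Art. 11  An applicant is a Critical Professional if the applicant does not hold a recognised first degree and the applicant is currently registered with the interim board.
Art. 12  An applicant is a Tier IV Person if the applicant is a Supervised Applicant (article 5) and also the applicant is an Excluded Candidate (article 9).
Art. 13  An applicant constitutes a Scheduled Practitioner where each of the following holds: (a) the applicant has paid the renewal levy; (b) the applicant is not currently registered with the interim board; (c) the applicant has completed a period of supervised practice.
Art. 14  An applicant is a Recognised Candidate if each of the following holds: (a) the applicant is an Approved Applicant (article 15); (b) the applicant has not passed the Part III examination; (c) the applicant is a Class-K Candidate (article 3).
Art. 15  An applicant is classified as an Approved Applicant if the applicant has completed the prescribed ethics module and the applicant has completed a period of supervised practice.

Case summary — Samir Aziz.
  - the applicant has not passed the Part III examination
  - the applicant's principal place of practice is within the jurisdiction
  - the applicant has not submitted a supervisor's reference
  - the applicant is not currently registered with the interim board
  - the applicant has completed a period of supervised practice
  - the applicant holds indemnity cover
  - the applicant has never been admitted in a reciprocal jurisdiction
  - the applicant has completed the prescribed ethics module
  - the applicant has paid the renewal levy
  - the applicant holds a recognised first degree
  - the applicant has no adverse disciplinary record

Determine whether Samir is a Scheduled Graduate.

article 5 — Supervised Applicant: [the applicant has not passed the Part III examination? yes] OR [the applicant has not completed a period of supervised practice? no] → satisfied.
article 9 — Excluded Candidate: [the applicant has not passed the Part III examination? yes] OR [the applicant has paid the renewal levy? yes] → satisfied.
article 12 — Tier IV Person: [Supervised Applicant (article 5)? yes] AND [Excluded Candidate (article 9)? yes] → satisfied.
article 4 — Provisional Holder: [the applicant has not completed a period of supervised practice? no] OR [the applicant's principal place of practice is outside the jurisdiction? no] → not satisfied.
article 13 — Scheduled Practitioner: [the applicant has paid the renewal levy? yes] AND [the applicant is not currently registered with the interim board? yes] AND [the applicant has completed a period of supervised practice? yes] → satisfied.
article 7 — Essential Practitioner: [Tier IV Person (article 12)? yes] OR [Provisional Holder (article 4)? no] OR [not a Scheduled Practitioner (article 13)? no] → satisfied.
article 15 — Approved Applicant: [the applicant has completed the prescribed ethics module? yes] AND [the applicant has completed a period of supervised practice? yes] → satisfied.
article 3 — Class-K Candidate: [the applicant's principal place of practice is within the jurisdiction? yes] OR [the applicant has submitted a supervisor's reference? no] → satisfied.
article 14 — Recognised Candidate: [Approved Applicant (article 15)? yes] AND [the applicant has not passed the Part III examination? yes] AND [Class-K Candidate (article 3)? yes] → satisfied.
article 1 — Tier III Candidate: [the applicant was previously admitted in a reciprocal jurisdiction? no] OR [the applicant's principal place of practice is outside the jurisdiction? no] OR [the applicant does not hold a recognised first degree? no] → not satisfied.
article 6 — Qualifying Practitioner: [Tier III Candidate (article 1)? no] AND [the applicant holds indemnity cover? yes] → not satisfied.
article 8 — Scheduled Graduate: Essential Practitioner (article 7)? yes; not a Recognised Candidate (article 14)? no; Qualifying Practitioner (article 6)? no — 1 of 3 hold (need ≥2) → not satisfied.

No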